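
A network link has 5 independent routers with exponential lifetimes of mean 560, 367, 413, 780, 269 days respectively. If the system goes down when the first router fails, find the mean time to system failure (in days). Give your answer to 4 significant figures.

The first failure time is exponential with rate Σλ_i = 1/560 + 1/367 + 1/413 + 1/780 + 1/269 = 0.0119313 per day.
E[min] = 1/Σλ = 1/0.0119313 = 83.8129 days.

83.81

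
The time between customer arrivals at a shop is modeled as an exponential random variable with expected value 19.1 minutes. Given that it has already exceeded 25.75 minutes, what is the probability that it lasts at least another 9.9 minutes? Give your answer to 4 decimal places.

0.5955

The rate is λ = 1/19.1 = 0.052356 per minute.
P(X > s+t | X > s) = e^(−λ(s+t))/e^(−λs) = e^(−λt), independent of s = 25.75.
P(X > 9.9) = e^(−0.51832) ≈ 0.5955.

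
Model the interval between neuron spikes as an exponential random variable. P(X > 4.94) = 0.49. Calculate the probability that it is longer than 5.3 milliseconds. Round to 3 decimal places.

0.465

e^(−λ·4.94) = 0.49 ⇒ λ = −ln(0.49)/4.94 = 0.144403.
P(X > 5.3) = e^(−0.144403·5.3) = e^(−0.76533) ≈ 0.465.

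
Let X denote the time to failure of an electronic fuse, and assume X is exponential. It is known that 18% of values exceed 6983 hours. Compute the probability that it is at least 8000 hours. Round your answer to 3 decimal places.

0.140

e^(−λ·6983) = 0.18 ⇒ λ = −ln(0.18)/6983 = 0.000245568.
P(X > 8000) = e^(−0.000245568·8000) = e^(−1.9645) ≈ 0.140.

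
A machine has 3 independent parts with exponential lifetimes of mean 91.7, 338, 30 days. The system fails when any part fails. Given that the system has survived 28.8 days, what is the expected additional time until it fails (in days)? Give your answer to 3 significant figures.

21.2

First-failure rate Σλ = 1/91.7 + 1/338 + 1/30 = 0.047197.
By memorylessness the expected residual is 1/Σλ = 21.1878 days, regardless of the 28.8 already elapsed.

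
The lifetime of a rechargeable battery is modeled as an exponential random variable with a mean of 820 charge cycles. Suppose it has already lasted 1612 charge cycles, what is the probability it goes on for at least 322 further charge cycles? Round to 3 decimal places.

The rate is λ = 1/820 = 0.00121951 per charge cycle.
By the memoryless property, P(X > 1612+322 | X > 1612) = P(X > 322).
P(X > 322) = e^(−0.39268) ≈ 0.675.

0.675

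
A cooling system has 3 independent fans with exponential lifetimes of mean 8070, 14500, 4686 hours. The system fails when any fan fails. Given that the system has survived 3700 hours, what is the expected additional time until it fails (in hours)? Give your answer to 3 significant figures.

First-failure rate Σλ = 1/8070 + 1/14500 + 1/4686 = 0.000406283.
By memorylessness the expected residual is 1/Σλ = 2461.34 hours, regardless of the 3700 already elapsed.

2460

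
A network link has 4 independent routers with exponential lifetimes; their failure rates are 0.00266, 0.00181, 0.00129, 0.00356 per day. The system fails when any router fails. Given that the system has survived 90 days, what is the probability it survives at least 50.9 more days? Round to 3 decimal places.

Time to first failure ~ Exp(Σλ) with Σλ = 0.00932.
By memorylessness, P(T > 90+50.9 | T > 90) = P(T > 50.9) = e^(−0.00932·50.9) ≈ 0.622.

0.622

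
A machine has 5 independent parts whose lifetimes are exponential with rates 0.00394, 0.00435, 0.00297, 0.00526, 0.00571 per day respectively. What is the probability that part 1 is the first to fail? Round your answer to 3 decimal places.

0.177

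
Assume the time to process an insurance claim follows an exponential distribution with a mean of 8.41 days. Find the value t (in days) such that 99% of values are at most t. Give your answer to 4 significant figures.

38.73

The rate is λ = 1/8.41 = 0.118906 per day.
Set 1 − e^(−λt) = 0.99, so t = −ln(0.01)/λ = 4.6052/0.118906 ≈ 38.7295 days.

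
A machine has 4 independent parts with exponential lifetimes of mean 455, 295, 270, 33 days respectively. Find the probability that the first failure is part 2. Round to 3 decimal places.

Rates: λ_i = 1/mean_i → 0.0021978, 0.00338983, 0.0037037, 0.030303; Σλ = 0.0395944.
P(part 2 first) = λ_2/Σλ = 0.00338983/0.0395944 ≈ 0.086.

0.086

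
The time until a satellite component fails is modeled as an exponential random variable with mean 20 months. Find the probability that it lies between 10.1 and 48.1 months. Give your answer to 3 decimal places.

The rate is λ = 1/20 = 0.05 per month.
P(10.1 < X < 48.1) = e^(−λ·10.1) − e^(−λ·48.1) = 0.60351 − 0.09027 ≈ 0.513.

0.513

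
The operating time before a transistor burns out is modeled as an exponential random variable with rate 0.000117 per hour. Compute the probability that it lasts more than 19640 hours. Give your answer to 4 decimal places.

P(X > 19640) = e^(−λ·19640) = e^(−2.2979) ≈ 0.1005.

0.1005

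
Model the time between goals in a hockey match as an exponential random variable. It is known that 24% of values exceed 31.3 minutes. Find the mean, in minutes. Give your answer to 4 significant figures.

21.93

e^(−λ·31.3) = 0.24 ⇒ λ = −ln(0.24)/31.3 = 0.0455948.
Mean = 1/λ = 21.9323 minutes.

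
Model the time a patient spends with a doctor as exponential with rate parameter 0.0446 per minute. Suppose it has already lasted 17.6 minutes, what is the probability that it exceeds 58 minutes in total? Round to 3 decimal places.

The exponential is memoryless, so the remaining time is again Exp(λ): the condition X > 17.6 is irrelevant.
P(X > 40.4) = e^(−1.8018) ≈ 0.165.

0.165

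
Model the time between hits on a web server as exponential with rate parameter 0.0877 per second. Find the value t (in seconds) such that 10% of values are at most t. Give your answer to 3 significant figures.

Set 1 − e^(−λt) = 0.1, so t = −ln(0.9)/λ = 0.10536/0.0877 ≈ 1.20137 seconds.

1.20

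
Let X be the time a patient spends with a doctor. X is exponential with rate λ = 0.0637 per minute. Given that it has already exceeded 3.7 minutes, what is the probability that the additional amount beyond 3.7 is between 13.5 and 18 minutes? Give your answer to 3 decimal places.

Memoryless: the residual past 3.7 is again Exp(λ).
P(13.5 < residual < 18) = e^(−λ·13.5) − e^(−λ·18) = 0.42318 − 0.31772 ≈ 0.105.

0.105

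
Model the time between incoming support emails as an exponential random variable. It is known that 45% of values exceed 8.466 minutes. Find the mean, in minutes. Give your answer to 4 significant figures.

e^(−λ·8.466) = 0.45 ⇒ λ = −ln(0.45)/8.466 = 0.0943194.
Mean = 1/λ = 10.6023 minutes.

10.60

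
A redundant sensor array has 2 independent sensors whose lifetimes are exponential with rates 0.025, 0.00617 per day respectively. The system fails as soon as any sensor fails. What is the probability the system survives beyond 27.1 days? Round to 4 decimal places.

0.4297

The time to first failure is exponential with rate Σλ = 0.025 + 0.00617 = 0.03117.
P(min > 27.1) = e^(−0.03117·27.1) = e^(−0.84471) ≈ 0.4297.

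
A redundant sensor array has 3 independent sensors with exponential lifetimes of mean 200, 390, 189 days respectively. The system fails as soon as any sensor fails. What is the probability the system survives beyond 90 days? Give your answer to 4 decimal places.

The first failure time is exponential with rate Σλ_i = 1/200 + 1/390 + 1/189 = 0.0128551 per day.
P(min > 90) = e^(−0.0128551·90) = e^(−1.157) ≈ 0.3144.

0.3144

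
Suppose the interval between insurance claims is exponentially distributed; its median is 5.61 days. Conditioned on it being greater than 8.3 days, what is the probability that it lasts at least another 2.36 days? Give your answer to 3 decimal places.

0.747

For an exponential, median = ln(2)/λ, so λ = ln 2 / 5.61 = 0.123556 per day.
By the memoryless property, P(X > 8.3+2.36 | X > 8.3) = P(X > 2.36).
P(X > 2.36) = e^(−0.29159) ≈ 0.747.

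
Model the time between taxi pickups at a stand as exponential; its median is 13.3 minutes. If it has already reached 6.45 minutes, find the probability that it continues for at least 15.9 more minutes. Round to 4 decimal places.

0.4366

For an exponential, median = ln(2)/λ, so λ = ln 2 / 13.3 = 0.0521163 per minute.
P(X > s+t | X > s) = e^(−λ(s+t))/e^(−λs) = e^(−λt), independent of s = 6.45.
P(X > 15.9) = e^(−0.82865) ≈ 0.4366.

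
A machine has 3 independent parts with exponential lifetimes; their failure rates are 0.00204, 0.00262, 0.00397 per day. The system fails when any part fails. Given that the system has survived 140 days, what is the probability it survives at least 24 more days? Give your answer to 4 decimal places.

0.8129

Time to first failure ~ Exp(Σλ) with Σλ = 0.00863.
By memorylessness, P(T > 140+24 | T > 140) = P(T > 24) = e^(−0.00863·24) ≈ 0.8129.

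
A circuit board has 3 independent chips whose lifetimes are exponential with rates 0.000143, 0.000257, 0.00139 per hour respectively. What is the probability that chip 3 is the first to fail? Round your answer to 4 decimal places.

The time to first failure is exponential with rate Σλ = 0.000143 + 0.000257 + 0.00139 = 0.00179.
P(chip 3 first) = λ_3/Σλ = 0.00139/0.00179 ≈ 0.7765.

0.7765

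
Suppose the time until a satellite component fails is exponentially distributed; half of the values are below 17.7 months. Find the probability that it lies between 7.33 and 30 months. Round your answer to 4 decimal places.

For an exponential, median = ln(2)/λ, so λ = ln 2 / 17.7 = 0.0391609 per month.
P(7.33 < X < 30) = e^(−λ·7.33) − e^(−λ·30) = 0.75047 − 0.30887 ≈ 0.4416.

0.4416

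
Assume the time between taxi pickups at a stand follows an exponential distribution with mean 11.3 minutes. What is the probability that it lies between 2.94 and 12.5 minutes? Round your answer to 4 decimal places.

The rate is λ = 1/11.3 = 0.0884956 per minute.
P(2.94 < X < 12.5) = e^(−λ·2.94) − e^(−λ·12.5) = 0.77092 − 0.33082 ≈ 0.4401.

0.4401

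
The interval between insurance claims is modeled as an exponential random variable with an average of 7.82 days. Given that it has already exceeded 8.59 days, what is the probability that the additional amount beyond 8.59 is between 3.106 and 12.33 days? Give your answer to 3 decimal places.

The rate is λ = 1/7.82 = 0.127877 per day.
Memoryless: the residual past 8.59 is again Exp(λ).
P(3.106 < residual < 12.33) = e^(−λ·3.106) − e^(−λ·12.33) = 0.67221 − 0.20665 ≈ 0.466.

0.466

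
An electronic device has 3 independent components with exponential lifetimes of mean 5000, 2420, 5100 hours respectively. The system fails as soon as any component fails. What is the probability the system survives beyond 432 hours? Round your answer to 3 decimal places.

The first failure time is exponential with rate Σλ_i = 1/5000 + 1/2420 + 1/5100 = 0.000809302 per hour.
P(min > 432) = e^(−0.000809302·432) = e^(−0.34962) ≈ 0.705.

0.705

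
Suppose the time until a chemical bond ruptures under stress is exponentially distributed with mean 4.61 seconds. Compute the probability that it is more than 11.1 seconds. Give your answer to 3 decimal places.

0.090

The rate is λ = 1/4.61 = 0.21692 per second.
P(X > 11.1) = e^(−λ·11.1) = e^(−2.4078) ≈ 0.090.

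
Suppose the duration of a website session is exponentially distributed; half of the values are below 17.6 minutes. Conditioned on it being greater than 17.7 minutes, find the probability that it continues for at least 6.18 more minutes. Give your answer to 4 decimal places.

0.7840

For an exponential, median = ln(2)/λ, so λ = ln 2 / 17.6 = 0.0393834 per minute.
By the memoryless property, P(X > 17.7+6.18 | X > 17.7) = P(X > 6.18).
P(X > 6.18) = e^(−0.24339) ≈ 0.7840.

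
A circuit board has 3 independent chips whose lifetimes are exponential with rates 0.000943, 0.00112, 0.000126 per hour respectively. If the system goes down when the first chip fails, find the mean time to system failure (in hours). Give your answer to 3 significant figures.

457

The time to first failure is exponential with rate Σλ = 0.000943 + 0.00112 + 0.000126 = 0.002189.
E[min] = 1/Σλ = 1/0.002189 = 456.83 hours.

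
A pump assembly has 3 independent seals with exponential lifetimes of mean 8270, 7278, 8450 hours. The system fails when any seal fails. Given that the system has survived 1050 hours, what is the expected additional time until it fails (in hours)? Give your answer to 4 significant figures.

First-failure rate Σλ = 1/8270 + 1/7278 + 1/8450 = 0.000376663.
By memorylessness the expected residual is 1/Σλ = 2654.9 hours, regardless of the 1050 already elapsed.

2655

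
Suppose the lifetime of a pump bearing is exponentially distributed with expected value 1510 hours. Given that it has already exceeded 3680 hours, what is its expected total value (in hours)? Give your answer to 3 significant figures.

5190

The rate is λ = 1/1510 = 0.000662252 per hour.
By memorylessness, E[X | X > 3680] = 3680 + 1/λ = 3680 + 1510 = 5190 hours.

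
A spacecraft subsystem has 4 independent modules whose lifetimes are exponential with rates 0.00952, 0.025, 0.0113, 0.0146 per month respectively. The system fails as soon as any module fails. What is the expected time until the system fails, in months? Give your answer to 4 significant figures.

16.55

The time to first failure is exponential with rate Σλ = 0.00952 + 0.025 + 0.0113 + 0.0146 = 0.06042.
E[min] = 1/Σλ = 1/0.06042 = 16.5508 months.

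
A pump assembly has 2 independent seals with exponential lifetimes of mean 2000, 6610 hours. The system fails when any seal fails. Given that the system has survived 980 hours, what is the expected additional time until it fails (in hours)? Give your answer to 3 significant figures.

First-failure rate Σλ = 1/2000 + 1/6610 = 0.000651286.
By memorylessness the expected residual is 1/Σλ = 1535.42 hours, regardless of the 980 already elapsed.

1540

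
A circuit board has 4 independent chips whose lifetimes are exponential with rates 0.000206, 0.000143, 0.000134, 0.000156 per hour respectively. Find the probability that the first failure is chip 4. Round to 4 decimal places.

The time to first failure is exponential with rate Σλ = 0.000206 + 0.000143 + 0.000134 + 0.000156 = 0.000639.
P(chip 4 first) = λ_4/Σλ = 0.000156/0.000639 ≈ 0.2441.

0.2441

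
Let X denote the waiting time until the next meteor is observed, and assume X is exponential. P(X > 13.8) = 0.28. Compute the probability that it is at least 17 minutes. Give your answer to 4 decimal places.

0.2084

e^(−λ·13.8) = 0.28 ⇒ λ = −ln(0.28)/13.8 = 0.0922439.
P(X > 17) = e^(−0.0922439·17) = e^(−1.5681) ≈ 0.2084.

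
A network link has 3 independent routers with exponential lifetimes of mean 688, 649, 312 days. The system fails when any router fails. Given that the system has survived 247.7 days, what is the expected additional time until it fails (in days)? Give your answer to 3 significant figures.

First-failure rate Σλ = 1/688 + 1/649 + 1/312 = 0.00619945.
By memorylessness the expected residual is 1/Σλ = 161.305 days, regardless of the 247.7 already elapsed.

161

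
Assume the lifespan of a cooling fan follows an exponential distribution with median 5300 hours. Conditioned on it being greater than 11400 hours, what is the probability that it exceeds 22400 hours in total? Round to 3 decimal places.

For an exponential, median = ln(2)/λ, so λ = ln 2 / 5300 = 0.000130782 per hour.
P(X > s+t | X > s) = e^(−λ(s+t))/e^(−λs) = e^(−λt), independent of s = 11400.
P(X > 11000) = e^(−1.4386) ≈ 0.237.

0.237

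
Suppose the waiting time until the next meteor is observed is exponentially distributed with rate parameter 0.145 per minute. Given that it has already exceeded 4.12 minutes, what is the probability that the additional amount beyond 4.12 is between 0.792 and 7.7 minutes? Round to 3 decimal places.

0.564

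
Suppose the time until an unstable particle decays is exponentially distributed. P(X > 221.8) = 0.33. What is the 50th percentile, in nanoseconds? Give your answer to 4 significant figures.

e^(−λ·221.8) = 0.33 ⇒ λ = −ln(0.33)/221.8 = 0.00499848.
50th percentile: 1 − e^(−λt) = 0.5, t = −ln(0.5)/λ = 138.672 nanoseconds.

138.7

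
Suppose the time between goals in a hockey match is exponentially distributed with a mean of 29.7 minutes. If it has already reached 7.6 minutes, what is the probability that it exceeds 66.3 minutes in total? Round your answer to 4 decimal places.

0.1386

The rate is λ = 1/29.7 = 0.03367 per minute.
P(X > s+t | X > s) = e^(−λ(s+t))/e^(−λs) = e^(−λt), independent of s = 7.6.
P(X > 58.7) = e^(−1.9764) ≈ 0.1386.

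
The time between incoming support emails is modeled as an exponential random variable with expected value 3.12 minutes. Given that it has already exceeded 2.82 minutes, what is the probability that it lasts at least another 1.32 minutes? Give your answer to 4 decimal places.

0.6550

The rate is λ = 1/3.12 = 0.320513 per minute.
The exponential is memoryless, so the remaining time is again Exp(λ): the condition X > 2.82 is irrelevant.
P(X > 1.32) = e^(−0.42308) ≈ 0.6550.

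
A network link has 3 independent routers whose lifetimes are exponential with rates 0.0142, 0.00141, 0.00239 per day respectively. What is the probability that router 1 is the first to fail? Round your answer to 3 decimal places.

0.789

The time to first failure is exponential with rate Σλ = 0.0142 + 0.00141 + 0.00239 = 0.018.
P(router 1 first) = λ_1/Σλ = 0.0142/0.018 ≈ 0.789.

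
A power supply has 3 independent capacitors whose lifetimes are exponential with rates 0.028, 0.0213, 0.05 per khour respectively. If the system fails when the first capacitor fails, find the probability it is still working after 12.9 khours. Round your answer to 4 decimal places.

The time to first failure is exponential with rate Σλ = 0.028 + 0.0213 + 0.05 = 0.0993.
P(min > 12.9) = e^(−0.0993·12.9) = e^(−1.281) ≈ 0.2778.

0.2778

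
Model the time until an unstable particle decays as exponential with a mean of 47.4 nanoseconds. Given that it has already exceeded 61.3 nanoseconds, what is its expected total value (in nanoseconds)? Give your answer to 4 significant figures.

The rate is λ = 1/47.4 = 0.021097 per nanosecond.
By memorylessness, E[X | X > 61.3] = 61.3 + 1/λ = 61.3 + 47.4 = 108.7 nanoseconds.

108.7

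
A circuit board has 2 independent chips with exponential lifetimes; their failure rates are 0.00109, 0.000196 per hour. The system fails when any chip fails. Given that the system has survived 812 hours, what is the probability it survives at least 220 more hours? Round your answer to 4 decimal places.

0.7536

Time to first failure ~ Exp(Σλ) with Σλ = 0.001286.
By memorylessness, P(T > 812+220 | T > 812) = P(T > 220) = e^(−0.001286·220) ≈ 0.7536.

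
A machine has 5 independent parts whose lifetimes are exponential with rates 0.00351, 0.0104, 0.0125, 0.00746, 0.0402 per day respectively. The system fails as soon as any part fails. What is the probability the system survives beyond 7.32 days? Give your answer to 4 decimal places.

0.5815

The time to first failure is exponential with rate Σλ = 0.00351 + 0.0104 + 0.0125 + 0.00746 + 0.0402 = 0.07407.
P(min > 7.32) = e^(−0.07407·7.32) = e^(−0.54219) ≈ 0.5815.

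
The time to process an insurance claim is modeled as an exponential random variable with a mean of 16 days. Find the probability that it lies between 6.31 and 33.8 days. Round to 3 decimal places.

0.553

The rate is λ = 1/16 = 0.0625 per day.
P(6.31 < X < 33.8) = e^(−λ·6.31) − e^(−λ·33.8) = 0.67410 − 0.12094 ≈ 0.553.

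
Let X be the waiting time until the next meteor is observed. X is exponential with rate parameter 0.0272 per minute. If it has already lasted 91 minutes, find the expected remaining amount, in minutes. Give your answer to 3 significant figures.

By memorylessness, the remaining amount past any threshold is again Exp(λ) with mean 1/λ = 36.7647 minutes.

36.8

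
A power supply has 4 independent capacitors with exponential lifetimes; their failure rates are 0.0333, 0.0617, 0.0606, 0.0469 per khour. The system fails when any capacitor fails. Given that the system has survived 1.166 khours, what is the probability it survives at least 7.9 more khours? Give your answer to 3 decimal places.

Time to first failure ~ Exp(Σλ) with Σλ = 0.2025.
By memorylessness, P(T > 1.166+7.9 | T > 1.166) = P(T > 7.9) = e^(−0.2025·7.9) ≈ 0.202.

0.202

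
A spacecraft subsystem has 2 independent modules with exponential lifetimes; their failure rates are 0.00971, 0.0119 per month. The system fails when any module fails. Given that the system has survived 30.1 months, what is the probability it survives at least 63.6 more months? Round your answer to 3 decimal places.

Time to first failure ~ Exp(Σλ) with Σλ = 0.02161.
By memorylessness, P(T > 30.1+63.6 | T > 30.1) = P(T > 63.6) = e^(−0.02161·63.6) ≈ 0.253.

0.253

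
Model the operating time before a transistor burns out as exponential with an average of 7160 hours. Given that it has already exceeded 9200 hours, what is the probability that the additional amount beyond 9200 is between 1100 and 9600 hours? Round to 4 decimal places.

0.5959

The rate is λ = 1/7160 = 0.000139665 per hour.
Memoryless: the residual past 9200 is again Exp(λ).
P(1100 < residual < 9600) = e^(−λ·1100) − e^(−λ·9600) = 0.85759 − 0.26164 ≈ 0.5959.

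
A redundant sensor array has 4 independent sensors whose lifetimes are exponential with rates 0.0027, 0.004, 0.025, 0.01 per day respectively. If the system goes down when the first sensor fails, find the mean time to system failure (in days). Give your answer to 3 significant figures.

24.0

The time to first failure is exponential with rate Σλ = 0.0027 + 0.004 + 0.025 + 0.01 = 0.0417.
E[min] = 1/Σλ = 1/0.0417 = 23.9808 days.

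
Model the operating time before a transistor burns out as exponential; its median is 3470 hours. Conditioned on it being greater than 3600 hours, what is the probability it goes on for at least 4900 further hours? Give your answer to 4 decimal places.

0.3758

For an exponential, median = ln(2)/λ, so λ = ln 2 / 3470 = 0.000199754 per hour.
By the memoryless property, P(X > 3600+4900 | X > 3600) = P(X > 4900).
P(X > 4900) = e^(−0.9788) ≈ 0.3758.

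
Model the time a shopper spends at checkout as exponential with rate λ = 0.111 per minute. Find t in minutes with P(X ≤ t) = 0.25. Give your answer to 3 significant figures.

2.59

Set 1 − e^(−λt) = 0.25, so t = −ln(0.75)/λ = 0.28768/0.111 ≈ 2.59173 minutes.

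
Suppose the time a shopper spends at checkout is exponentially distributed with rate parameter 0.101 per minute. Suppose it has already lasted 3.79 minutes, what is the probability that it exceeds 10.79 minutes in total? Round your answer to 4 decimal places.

P(X > s+t | X > s) = e^(−λ(s+t))/e^(−λs) = e^(−λt), independent of s = 3.79.
P(X > 7) = e^(−0.707) ≈ 0.4931.

0.4931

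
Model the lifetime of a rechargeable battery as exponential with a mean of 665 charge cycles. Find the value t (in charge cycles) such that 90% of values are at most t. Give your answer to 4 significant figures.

The rate is λ = 1/665 = 0.00150376 per charge cycle.
Set 1 − e^(−λt) = 0.9, so t = −ln(0.1)/λ = 2.3026/0.00150376 ≈ 1531.22 charge cycles.

1531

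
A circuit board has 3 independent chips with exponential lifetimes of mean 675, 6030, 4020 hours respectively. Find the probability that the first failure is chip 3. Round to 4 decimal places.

Rates: λ_i = 1/mean_i → 0.00148148, 0.000165837, 0.000248756; Σλ = 0.00189608.
P(chip 3 first) = λ_3/Σλ = 0.000248756/0.00189608 ≈ 0.1312.

0.1312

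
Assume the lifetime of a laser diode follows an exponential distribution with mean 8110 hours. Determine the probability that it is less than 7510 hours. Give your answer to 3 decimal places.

The rate is λ = 1/8110 = 0.000123305 per hour.
P(X ≤ 7510) = 1 − e^(−λ·7510) = 1 − e^(−0.92602) ≈ 0.604.

0.604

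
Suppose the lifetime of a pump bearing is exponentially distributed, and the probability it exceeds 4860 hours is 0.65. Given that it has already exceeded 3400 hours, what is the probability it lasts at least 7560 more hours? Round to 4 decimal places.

From e^(−λ·4860) = 0.65, λ = −ln(0.65)/4860 = 0.0000886385.
Memoryless: P(X > 3400+7560 | X > 3400) = P(X > 7560) = e^(−0.0000886385·7560) ≈ 0.5117.

0.5117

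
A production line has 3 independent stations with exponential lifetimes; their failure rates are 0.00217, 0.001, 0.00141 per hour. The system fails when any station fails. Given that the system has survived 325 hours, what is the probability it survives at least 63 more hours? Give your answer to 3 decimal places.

Time to first failure ~ Exp(Σλ) with Σλ = 0.00458.
By memorylessness, P(T > 325+63 | T > 325) = P(T > 63) = e^(−0.00458·63) ≈ 0.749.

0.749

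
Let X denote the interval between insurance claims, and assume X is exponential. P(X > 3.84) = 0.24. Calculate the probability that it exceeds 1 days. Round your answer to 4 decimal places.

0.6896

e^(−λ·3.84) = 0.24 ⇒ λ = −ln(0.24)/3.84 = 0.371645.
P(X > 1) = e^(−0.371645·1) = e^(−0.37164) ≈ 0.6896.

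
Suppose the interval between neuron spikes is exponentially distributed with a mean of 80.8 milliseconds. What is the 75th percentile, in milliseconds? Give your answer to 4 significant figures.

The rate is λ = 1/80.8 = 0.0123762 per millisecond.
Set 1 − e^(−λt) = 0.75, so t = −ln(0.25)/λ = 1.3863/0.0123762 ≈ 112.013 milliseconds.

112.0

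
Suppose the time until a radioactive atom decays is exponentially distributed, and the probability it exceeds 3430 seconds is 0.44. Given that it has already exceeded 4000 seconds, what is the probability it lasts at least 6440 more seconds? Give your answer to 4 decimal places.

0.2141

From e^(−λ·3430) = 0.44, λ = −ln(0.44)/3430 = 0.000239353.
Memoryless: P(X > 4000+6440 | X > 4000) = P(X > 6440) = e^(−0.000239353·6440) ≈ 0.2141.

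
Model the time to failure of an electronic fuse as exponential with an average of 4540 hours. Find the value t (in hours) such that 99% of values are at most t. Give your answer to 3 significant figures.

20900

The rate is λ = 1/4540 = 0.000220264 per hour.
Set 1 − e^(−λt) = 0.99, so t = −ln(0.01)/λ = 4.6052/0.000220264 ≈ 20907.5 hours.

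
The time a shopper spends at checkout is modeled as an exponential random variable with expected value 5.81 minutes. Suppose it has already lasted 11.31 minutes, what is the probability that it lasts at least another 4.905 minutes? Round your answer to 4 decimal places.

0.4299

The rate is λ = 1/5.81 = 0.172117 per minute.
P(X > s+t | X > s) = e^(−λ(s+t))/e^(−λs) = e^(−λt), independent of s = 11.31.
P(X > 4.905) = e^(−0.84423) ≈ 0.4299.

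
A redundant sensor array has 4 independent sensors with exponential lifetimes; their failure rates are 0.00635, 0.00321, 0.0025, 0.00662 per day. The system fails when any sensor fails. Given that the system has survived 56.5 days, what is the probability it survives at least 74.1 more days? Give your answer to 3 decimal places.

Time to first failure ~ Exp(Σλ) with Σλ = 0.01868.
By memorylessness, P(T > 56.5+74.1 | T > 56.5) = P(T > 74.1) = e^(−0.01868·74.1) ≈ 0.251.

0.251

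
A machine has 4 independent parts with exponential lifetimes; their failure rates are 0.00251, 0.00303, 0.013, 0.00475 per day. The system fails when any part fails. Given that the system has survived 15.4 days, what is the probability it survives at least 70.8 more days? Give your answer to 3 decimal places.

Time to first failure ~ Exp(Σλ) with Σλ = 0.02329.
By memorylessness, P(T > 15.4+70.8 | T > 15.4) = P(T > 70.8) = e^(−0.02329·70.8) ≈ 0.192.

0.192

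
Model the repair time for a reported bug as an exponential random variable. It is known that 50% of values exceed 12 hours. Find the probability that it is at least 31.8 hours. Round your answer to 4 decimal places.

e^(−λ·12) = 0.50 ⇒ λ = −ln(0.50)/12 = 0.0577623.
P(X > 31.8) = e^(−0.0577623·31.8) = e^(−1.8368) ≈ 0.1593.

0.1593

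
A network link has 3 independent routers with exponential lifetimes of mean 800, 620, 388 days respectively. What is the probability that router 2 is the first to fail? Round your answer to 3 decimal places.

Rates: λ_i = 1/mean_i → 0.00125, 0.0016129, 0.00257732; Σλ = 0.00544022.
P(router 2 first) = λ_2/Σλ = 0.0016129/0.00544022 ≈ 0.296.

0.296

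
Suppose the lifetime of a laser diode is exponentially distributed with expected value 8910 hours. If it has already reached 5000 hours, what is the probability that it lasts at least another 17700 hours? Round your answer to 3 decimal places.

The rate is λ = 1/8910 = 0.000112233 per hour.
The exponential is memoryless, so the remaining time is again Exp(λ): the condition X > 5000 is irrelevant.
P(X > 17700) = e^(−1.9865) ≈ 0.137.

0.137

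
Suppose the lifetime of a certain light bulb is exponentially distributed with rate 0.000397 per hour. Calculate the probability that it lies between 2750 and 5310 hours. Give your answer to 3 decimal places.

0.214

P(2750 < X < 5310) = e^(−λ·2750) − e^(−λ·5310) = 0.33563 − 0.12147 ≈ 0.214.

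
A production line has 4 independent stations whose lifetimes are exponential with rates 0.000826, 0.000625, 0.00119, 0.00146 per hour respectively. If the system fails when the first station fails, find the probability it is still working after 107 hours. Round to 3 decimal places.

The time to first failure is exponential with rate Σλ = 0.000826 + 0.000625 + 0.00119 + 0.00146 = 0.004101.
P(min > 107) = e^(−0.004101·107) = e^(−0.43881) ≈ 0.645.

0.645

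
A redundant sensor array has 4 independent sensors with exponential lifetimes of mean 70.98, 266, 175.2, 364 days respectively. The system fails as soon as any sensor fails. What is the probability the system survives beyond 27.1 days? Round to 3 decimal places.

0.490

The first failure time is exponential with rate Σλ_i = 1/70.98 + 1/266 + 1/175.2 + 1/364 = 0.0263029 per day.
P(min > 27.1) = e^(−0.0263029·27.1) = e^(−0.71281) ≈ 0.490.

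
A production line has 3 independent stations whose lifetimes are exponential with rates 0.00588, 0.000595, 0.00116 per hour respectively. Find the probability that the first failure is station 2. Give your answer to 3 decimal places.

The time to first failure is exponential with rate Σλ = 0.00588 + 0.000595 + 0.00116 = 0.007635.
P(station 2 first) = λ_2/Σλ = 0.000595/0.007635 ≈ 0.078.

0.078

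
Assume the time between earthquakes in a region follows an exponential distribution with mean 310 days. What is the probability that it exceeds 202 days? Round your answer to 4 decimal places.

The rate is λ = 1/310 = 0.00322581 per day.
P(X > 202) = e^(−λ·202) = e^(−0.65161) ≈ 0.5212.

0.5212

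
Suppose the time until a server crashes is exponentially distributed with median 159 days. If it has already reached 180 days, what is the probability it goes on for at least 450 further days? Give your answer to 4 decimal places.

For an exponential, median = ln(2)/λ, so λ = ln 2 / 159 = 0.00435942 per day.
P(X > s+t | X > s) = e^(−λ(s+t))/e^(−λs) = e^(−λt), independent of s = 180.
P(X > 450) = e^(−1.9617) ≈ 0.1406.

0.1406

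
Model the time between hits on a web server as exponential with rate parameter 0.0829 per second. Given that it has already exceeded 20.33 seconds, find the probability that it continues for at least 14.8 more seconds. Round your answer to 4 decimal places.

P(X > s+t | X > s) = e^(−λ(s+t))/e^(−λs) = e^(−λt), independent of s = 20.33.
P(X > 14.8) = e^(−1.2269) ≈ 0.2932.

0.2932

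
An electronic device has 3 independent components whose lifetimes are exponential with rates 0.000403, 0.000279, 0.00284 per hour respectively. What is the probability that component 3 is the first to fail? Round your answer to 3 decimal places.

0.806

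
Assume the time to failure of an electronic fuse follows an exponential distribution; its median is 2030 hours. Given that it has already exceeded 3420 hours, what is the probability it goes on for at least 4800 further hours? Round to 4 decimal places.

For an exponential, median = ln(2)/λ, so λ = ln 2 / 2030 = 0.000341452 per hour.
The exponential is memoryless, so the remaining time is again Exp(λ): the condition X > 3420 is irrelevant.
P(X > 4800) = e^(−1.639) ≈ 0.1942.

0.1942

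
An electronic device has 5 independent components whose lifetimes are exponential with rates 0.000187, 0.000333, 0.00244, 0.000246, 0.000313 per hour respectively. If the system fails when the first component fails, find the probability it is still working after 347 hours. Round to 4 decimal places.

The time to first failure is exponential with rate Σλ = 0.000187 + 0.000333 + 0.00244 + 0.000246 + 0.000313 = 0.003519.
P(min > 347) = e^(−0.003519·347) = e^(−1.2211) ≈ 0.2949.

0.2949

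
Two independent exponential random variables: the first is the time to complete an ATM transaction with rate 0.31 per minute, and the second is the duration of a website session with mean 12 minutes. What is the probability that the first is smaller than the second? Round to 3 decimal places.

0.788

λ_1 = 0.31, λ_2 = 1/12 = 0.0833333.
For independent exponentials, P(the first < the second) = λ_1/(λ_1+λ_2) = 0.31/0.393333 ≈ 0.788.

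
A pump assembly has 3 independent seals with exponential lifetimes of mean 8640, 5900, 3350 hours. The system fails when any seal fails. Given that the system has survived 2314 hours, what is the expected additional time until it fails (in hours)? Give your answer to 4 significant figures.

1713

First-failure rate Σλ = 1/8640 + 1/5900 + 1/3350 = 0.00058374.
By memorylessness the expected residual is 1/Σλ = 1713.09 hours, regardless of the 2314 already elapsed.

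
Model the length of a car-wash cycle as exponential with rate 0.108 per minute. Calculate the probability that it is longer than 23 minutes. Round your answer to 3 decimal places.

P(X > 23) = e^(−λ·23) = e^(−2.484) ≈ 0.083.

0.083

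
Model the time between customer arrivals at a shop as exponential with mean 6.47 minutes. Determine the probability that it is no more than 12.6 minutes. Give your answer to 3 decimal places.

The rate is λ = 1/6.47 = 0.15456 per minute.
P(X ≤ 12.6) = 1 − e^(−λ·12.6) = 1 − e^(−1.9474) ≈ 0.857.

0.857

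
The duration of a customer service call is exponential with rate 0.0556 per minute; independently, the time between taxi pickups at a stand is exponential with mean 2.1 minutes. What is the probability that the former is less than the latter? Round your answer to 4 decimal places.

λ_1 = 0.0556, λ_2 = 1/2.1 = 0.47619.
For independent exponentials, P(the former < the latter) = λ_1/(λ_1+λ_2) = 0.0556/0.53179 ≈ 0.1046.

0.1046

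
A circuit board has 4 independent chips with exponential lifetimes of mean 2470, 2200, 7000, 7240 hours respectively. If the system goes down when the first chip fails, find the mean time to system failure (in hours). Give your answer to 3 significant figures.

The first failure time is exponential with rate Σλ_i = 1/2470 + 1/2200 + 1/7000 + 1/7240 = 0.00114038 per hour.
E[min] = 1/Σλ = 1/0.00114038 = 876.899 hours.

877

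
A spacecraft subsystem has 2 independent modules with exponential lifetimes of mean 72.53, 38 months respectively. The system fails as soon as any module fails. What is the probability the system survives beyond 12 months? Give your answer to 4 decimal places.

The first failure time is exponential with rate Σλ_i = 1/72.53 + 1/38 = 0.0401032 per month.
P(min > 12) = e^(−0.0401032·12) = e^(−0.48124) ≈ 0.6180.

0.6180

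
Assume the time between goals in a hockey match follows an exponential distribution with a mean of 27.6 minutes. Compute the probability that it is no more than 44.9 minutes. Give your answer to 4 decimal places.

The rate is λ = 1/27.6 = 0.0362319 per minute.
P(X ≤ 44.9) = 1 − e^(−λ·44.9) = 1 − e^(−1.6268) ≈ 0.8034.

0.8034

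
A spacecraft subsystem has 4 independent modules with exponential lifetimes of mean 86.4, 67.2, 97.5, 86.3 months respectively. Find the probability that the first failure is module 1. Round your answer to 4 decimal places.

0.2396

Rates: λ_i = 1/mean_i → 0.0115741, 0.014881, 0.0102564, 0.0115875; Σλ = 0.0482989.
P(module 1 first) = λ_1/Σλ = 0.0115741/0.0482989 ≈ 0.2396.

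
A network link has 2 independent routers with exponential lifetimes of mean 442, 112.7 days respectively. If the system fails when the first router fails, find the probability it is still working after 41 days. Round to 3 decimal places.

The first failure time is exponential with rate Σλ_i = 1/442 + 1/112.7 = 0.0111356 per day.
P(min > 41) = e^(−0.0111356·41) = e^(−0.45656) ≈ 0.633.

0.633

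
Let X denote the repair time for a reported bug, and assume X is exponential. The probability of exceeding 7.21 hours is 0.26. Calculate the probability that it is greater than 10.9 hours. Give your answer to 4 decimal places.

0.1305

e^(−λ·7.21) = 0.26 ⇒ λ = −ln(0.26)/7.21 = 0.186834.
P(X > 10.9) = e^(−0.186834·10.9) = e^(−2.0365) ≈ 0.1305.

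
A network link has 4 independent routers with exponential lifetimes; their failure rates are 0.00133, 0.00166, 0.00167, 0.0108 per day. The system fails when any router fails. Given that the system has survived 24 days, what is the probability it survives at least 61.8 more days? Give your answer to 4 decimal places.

Time to first failure ~ Exp(Σλ) with Σλ = 0.01546.
By memorylessness, P(T > 24+61.8 | T > 24) = P(T > 61.8) = e^(−0.01546·61.8) ≈ 0.3846.

0.3846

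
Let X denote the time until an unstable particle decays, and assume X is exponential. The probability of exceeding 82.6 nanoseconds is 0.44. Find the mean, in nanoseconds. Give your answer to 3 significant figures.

e^(−λ·82.6) = 0.44 ⇒ λ = −ln(0.44)/82.6 = 0.00993923.
Mean = 1/λ = 100.611 nanoseconds.

101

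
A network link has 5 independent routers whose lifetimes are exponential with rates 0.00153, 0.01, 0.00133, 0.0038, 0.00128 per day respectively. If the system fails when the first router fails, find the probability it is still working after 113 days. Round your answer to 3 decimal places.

0.132

The time to first failure is exponential with rate Σλ = 0.00153 + 0.01 + 0.00133 + 0.0038 + 0.00128 = 0.01794.
P(min > 113) = e^(−0.01794·113) = e^(−2.0272) ≈ 0.132.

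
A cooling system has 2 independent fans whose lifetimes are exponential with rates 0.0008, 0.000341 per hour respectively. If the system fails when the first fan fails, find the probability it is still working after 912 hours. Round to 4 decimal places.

0.3532

The time to first failure is exponential with rate Σλ = 0.0008 + 0.000341 = 0.001141.
P(min > 912) = e^(−0.001141·912) = e^(−1.0406) ≈ 0.3532.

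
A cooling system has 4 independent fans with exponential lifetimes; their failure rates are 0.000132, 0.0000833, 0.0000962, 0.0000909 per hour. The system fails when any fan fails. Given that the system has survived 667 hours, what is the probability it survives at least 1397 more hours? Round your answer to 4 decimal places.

Time to first failure ~ Exp(Σλ) with Σλ = 0.0004024.
By memorylessness, P(T > 667+1397 | T > 667) = P(T > 1397) = e^(−0.0004024·1397) ≈ 0.5700.

0.5700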